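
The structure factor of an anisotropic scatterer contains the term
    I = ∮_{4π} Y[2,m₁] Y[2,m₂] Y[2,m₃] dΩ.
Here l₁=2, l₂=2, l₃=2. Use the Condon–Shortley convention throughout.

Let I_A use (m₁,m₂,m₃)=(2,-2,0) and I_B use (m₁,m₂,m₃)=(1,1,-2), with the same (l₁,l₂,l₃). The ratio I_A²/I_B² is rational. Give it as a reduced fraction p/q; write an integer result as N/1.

2/3

Shared (l₁,l₂,l₃)=(2,2,2): N and (l;000)² cancel in I_A²/I_B².
A: Δ = 2!·2!·2!/7! = 1/630; Racah Σ t=0..0: t=0:+1/8 = 1/8; ⇒ 3j(2 2 2; 2 -2 0)² = 2/35, sgn +1
B: Δ = 2!·2!·2!/7! = 1/630; Racah Σ t=1..1: t=1:−1/4 = -1/4; ⇒ 3j(2 2 2; 1 1 -2)² = 3/35, sgn -1
I_A²/I_B² = (2/35)/(3/35) = 2/3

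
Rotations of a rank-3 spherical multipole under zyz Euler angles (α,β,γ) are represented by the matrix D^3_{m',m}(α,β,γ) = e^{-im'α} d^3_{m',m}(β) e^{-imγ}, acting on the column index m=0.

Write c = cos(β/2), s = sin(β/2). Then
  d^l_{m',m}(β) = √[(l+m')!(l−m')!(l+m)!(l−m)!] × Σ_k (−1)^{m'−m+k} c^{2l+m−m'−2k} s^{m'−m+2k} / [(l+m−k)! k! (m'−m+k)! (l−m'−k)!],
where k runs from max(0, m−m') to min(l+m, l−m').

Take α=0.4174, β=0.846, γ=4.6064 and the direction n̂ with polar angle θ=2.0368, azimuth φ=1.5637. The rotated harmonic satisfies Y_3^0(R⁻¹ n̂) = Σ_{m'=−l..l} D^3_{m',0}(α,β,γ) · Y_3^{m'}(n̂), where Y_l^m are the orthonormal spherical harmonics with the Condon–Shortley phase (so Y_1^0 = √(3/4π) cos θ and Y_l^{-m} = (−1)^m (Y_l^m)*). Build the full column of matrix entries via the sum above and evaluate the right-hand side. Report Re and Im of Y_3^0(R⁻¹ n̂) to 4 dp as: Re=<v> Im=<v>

Need the full column D^3_{m',0} for m'=−3..3 at α=0.4174, β=0.8460, γ=4.6064.
cos(β/2)=0.911862, sin(β/2)=0.410498
d^3_{-3,0}: single k=3 term ⇒ +0.234549;  D = +0.073469+0.222746i
d^3_{-2,0}: k∈[2..3] ⇒ +0.638114 -0.129319 = +0.508795;  D = +0.341567+0.377099i
d^3_{-1,0}: k∈[1..3] ⇒ +0.896491 -0.545044 +0.036819 = +0.388267;  D = +0.354932+0.157398i
d^3_{0,0}: k∈[0..3] ⇒ +0.574875 -1.048528 +0.212493 -0.004785 = -0.265945;  D = -0.265945+0.000000i
d^3_{1,0}: k∈[0..2] ⇒ -0.896491 +0.545044 -0.036819 = -0.388267;  D = -0.354932+0.157398i
d^3_{2,0}: k∈[0..1] ⇒ +0.638114 -0.129319 = +0.508795;  D = +0.341567-0.377099i
d^3_{3,0}: single k=0 term ⇒ -0.234549;  D = -0.073469+0.222746i
Y_3^{m'}(θ=2.0368,φ=1.5637) and Σ D·Y over m':
  (+0.0735+0.2227i)·(-0.0063+0.2974i)  (+0.3416+0.3771i)·(+0.3665+0.0052i)  (+0.3549+0.1574i)·(+0.0000-0.0027i)  (-0.2659+0.0000i)·(+0.3338+0.0000i)  (-0.3549+0.1574i)·(-0.0000-0.0027i)  (+0.3416-0.3771i)·(+0.3665-0.0052i)  (-0.0735+0.2227i)·(+0.0063+0.2974i)
Y_3^0(R⁻¹ n̂) = +0.025095+0.000000i

Re=0.0251 Im=0.0000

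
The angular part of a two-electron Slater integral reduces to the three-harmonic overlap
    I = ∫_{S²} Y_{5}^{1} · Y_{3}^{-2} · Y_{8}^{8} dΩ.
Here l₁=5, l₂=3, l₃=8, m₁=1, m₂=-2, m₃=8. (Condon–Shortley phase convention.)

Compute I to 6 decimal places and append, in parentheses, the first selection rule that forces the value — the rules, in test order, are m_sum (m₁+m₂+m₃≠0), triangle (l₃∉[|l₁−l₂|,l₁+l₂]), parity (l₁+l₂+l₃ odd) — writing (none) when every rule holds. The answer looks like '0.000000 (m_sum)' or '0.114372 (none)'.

m-sum = 1 − 2 + 8 = 7 ≠ 0 ⇒ I = 0

0.000000 (m_sum)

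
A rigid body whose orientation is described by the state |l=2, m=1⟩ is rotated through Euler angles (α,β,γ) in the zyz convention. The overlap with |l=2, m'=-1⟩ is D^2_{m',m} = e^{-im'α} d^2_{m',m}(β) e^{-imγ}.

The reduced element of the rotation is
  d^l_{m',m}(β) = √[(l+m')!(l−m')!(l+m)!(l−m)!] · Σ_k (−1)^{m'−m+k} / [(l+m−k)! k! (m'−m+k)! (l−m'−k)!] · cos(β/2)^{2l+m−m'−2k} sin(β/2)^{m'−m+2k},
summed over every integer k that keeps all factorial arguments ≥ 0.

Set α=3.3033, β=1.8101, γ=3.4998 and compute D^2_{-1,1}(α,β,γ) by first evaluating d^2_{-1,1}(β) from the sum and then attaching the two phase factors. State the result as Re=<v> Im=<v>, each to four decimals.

First d^2_{-1,1}(β=1.8101), then the phase factors e^{-i(-1)α} and e^{-i(1)γ}:
c=cos(1.810100/2)=0.617646, s=sin(1.810100/2)=0.786456; N=√[1·6·6·1]=6.000000
k: max(0,(1)−(-1))=2 … min(2+(1),2−(-1))=3
  k=2: (−1)^0·6.0000/(2)·0.6176^2·0.7865^2 = +0.707864
  k=3: (−1)^1·6.0000/(6)·0.6176^0·0.7865^4 = -0.382558
d^2_{-1,1}(1.8101) = +0.707864 -0.382558 = +0.325305
Phases: e^{-i·(-1)·3.3033}=-0.986954-0.161004i, e^{-i·(1)·3.4998}=-0.936527+0.350596i ⇒ D=+0.319045-0.063512i

Re=0.3190 Im=-0.0635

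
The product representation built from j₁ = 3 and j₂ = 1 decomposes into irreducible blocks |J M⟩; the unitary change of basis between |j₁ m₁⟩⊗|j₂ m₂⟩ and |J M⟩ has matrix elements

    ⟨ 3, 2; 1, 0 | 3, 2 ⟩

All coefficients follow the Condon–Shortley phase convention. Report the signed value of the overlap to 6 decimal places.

+0.577350

√[7·1!5!1!/8! · 5!1!1!1!5!1!] = √(300)
  +(−1)^0/∏(0,1,1,1,4,0)! = 1/24  (running 1/24)
  +(−1)^1/∏(1,0,0,0,5,1)! = -1/120  (running 1/30)
⟨..|..⟩ = √(300)·(1/30) = +0.577350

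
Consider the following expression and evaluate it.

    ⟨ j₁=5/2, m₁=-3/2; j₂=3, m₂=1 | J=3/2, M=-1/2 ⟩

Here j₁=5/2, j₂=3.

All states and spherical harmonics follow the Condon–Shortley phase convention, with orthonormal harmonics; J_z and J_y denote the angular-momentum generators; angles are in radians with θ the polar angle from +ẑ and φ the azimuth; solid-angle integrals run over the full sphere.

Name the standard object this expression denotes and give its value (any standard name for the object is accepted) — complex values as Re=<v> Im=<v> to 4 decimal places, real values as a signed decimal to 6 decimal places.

This is a Clebsch–Gordan (vector-coupling) coefficient.
j₁+j₂−J=4  J+j₁−j₂=1  J−j₁+j₂=2  j₁+j₂+J+1=8
(j₁±m₁, j₂±m₂, J±M) = (1,4,4,2,1,2)
P² = 384/35
sum k=3..4:
  [3] −1/6 = -1/6
  [4] +1/48 = 1/48
S = -7/48
C² = P²·S² = 7/30 ; C = -0.483046

Clebsch–Gordan coefficient, −√(7/30) ≈ -0.483046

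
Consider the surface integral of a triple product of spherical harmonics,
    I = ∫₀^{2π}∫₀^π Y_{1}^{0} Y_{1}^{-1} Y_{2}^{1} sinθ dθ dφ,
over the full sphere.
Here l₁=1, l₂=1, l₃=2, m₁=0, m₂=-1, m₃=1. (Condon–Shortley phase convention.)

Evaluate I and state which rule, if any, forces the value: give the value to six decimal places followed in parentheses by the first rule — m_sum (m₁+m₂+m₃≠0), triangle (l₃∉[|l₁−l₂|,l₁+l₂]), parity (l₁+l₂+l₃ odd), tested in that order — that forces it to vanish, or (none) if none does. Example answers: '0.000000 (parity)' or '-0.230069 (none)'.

-0.218510 (none)

m-sum 0 ✓  L=4 even ✓  0≤2≤2 ✓
Π(2lᵢ+1) = 3×3×5 = 45
triangle coeff Δ(1,1,2) = 1/30
Σ_t [0,0]: t=0:+1/1 = 1/1
(3j)²=2/15 [(1 1 2; 0 0 0)], sign=+1
Σ_t [0,0]: t=0:+1/2 = 1/2
(3j)²=1/10 [(1 1 2; 0 -1 1)], sign=-1
⇒ 4πI² = 3/5
I = (-1)√(3/5/(4π)) = -0.21850969
No selection rule forces the value: the integral is nonzero (none).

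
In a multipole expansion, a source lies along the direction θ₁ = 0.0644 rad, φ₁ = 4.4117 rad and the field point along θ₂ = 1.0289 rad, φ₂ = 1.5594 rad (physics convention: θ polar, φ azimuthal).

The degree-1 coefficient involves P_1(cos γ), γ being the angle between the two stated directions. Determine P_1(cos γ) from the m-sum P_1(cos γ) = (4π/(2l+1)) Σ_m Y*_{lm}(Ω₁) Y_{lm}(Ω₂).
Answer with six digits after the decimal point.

0.461848

Addition theorem: P_1(cos γ) = (4π/3) Σ_m Y*_{lm}(Ω₁) Y_{lm}(Ω₂), m = −1…1:
  [-1]  conj(Y_{1,-1})(Ω₁) = (-0.006585, -0.021237) ; Y_{1,-1}(Ω₂) = (0.003373, -0.295977) ; Δ = (-0.006308, 0.001877)
  [+0]  conj(Y_{1,0})(Ω₁) = (0.487590, -0.000000) ; Y_{1,0}(Ω₂) = (0.252002, 0.000000) ; Δ = (0.122874, 0.000000)
  [+1]  conj(Y_{1,1})(Ω₁) = (0.006585, -0.021237) ; Y_{1,1}(Ω₂) = (-0.003373, -0.295977) ; Δ = (-0.006308, -0.001877)
Σ over m = (0.110258, 0.000000); ×(4π/3) → (0.461848, 0.000000). Real part: 0.461848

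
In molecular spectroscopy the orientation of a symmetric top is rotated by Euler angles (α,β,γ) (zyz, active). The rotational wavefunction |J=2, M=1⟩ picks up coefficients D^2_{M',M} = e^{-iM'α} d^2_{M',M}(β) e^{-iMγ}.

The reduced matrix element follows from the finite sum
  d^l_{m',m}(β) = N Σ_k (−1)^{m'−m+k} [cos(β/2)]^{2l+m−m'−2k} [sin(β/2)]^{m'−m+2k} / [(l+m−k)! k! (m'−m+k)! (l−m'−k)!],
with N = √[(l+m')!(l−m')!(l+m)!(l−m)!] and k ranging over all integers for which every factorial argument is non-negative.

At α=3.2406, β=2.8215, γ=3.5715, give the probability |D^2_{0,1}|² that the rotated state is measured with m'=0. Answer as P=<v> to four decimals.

D^2_{0,1}(3.2406,2.8215,3.5715) = e^{-i·0·3.2406}·d^2_{0,1}(2.8215)·e^{-i·1·3.5715}. Compute d first:
Half-angle: c=0.159364, s=0.987220. N=√(2·2·6·1)=4.898979
k∈{1,2} keeps every argument non-negative
  k=1: (−1)^0·4.8990/(2)·0.1594^3·0.9872^1 = +0.009787
  k=2: (−1)^1·4.8990/(2)·0.1594^1·0.9872^3 = -0.375584
d^2_{0,1}(2.8215) = +0.009787 -0.375584 = -0.365797
|D^2_{0,1}|² = |d^2_{0,1}(β)|² = (-0.365797)² = 0.133807 (the z-rotation phases have unit modulus)

P=0.1338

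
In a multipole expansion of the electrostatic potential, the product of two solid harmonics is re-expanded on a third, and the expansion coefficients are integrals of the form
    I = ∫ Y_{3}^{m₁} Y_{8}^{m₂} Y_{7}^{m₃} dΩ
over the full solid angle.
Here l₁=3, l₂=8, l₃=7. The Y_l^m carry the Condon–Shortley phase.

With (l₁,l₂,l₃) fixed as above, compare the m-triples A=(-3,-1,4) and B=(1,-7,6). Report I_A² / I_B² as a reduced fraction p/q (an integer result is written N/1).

Same 3,8,7: normalisation and zero-m 3j drop out of the ratio.
A: Δ: 4! 2! 12! / 19! → 1/5290740; sum: t=4:+1/104509440 = 1/104509440; 3j²(3 8 7; -3 -1 4) = Δ·Π!·Σ² = 275/50388  (sign -1)
B: Δ: 4! 2! 12! / 19! → 1/5290740; sum: t=0:+1/1916006400 t=1:−1/2874009600 = 1/5748019200; 3j²(3 8 7; 1 -7 6) = Δ·Π!·Σ² = 13/5814  (sign -1)
I_A²/I_B² = (275/50388)/(13/5814) = 825/338

825/338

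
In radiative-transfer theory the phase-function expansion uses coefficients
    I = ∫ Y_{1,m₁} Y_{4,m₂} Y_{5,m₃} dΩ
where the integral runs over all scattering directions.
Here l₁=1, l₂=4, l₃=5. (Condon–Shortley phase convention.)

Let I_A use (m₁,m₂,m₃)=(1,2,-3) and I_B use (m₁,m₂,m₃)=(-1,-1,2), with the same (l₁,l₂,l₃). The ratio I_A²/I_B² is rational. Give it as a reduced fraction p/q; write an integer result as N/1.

4/3

Shared (l₁,l₂,l₃)=(1,4,5): N and (l;000)² cancel in I_A²/I_B².
A: Δ = 0!·2!·8!/11! = 1/495; Racah Σ t=0..0: t=0:+1/2880 = 1/2880; ⇒ 3j(1 4 5; 1 2 -3)² = 28/495, sgn +1
B: Δ = 0!·2!·8!/11! = 1/495; Racah Σ t=0..0: t=0:+1/1440 = 1/1440; ⇒ 3j(1 4 5; -1 -1 2)² = 7/165, sgn -1
I_A²/I_B² = (28/495)/(7/165) = 4/3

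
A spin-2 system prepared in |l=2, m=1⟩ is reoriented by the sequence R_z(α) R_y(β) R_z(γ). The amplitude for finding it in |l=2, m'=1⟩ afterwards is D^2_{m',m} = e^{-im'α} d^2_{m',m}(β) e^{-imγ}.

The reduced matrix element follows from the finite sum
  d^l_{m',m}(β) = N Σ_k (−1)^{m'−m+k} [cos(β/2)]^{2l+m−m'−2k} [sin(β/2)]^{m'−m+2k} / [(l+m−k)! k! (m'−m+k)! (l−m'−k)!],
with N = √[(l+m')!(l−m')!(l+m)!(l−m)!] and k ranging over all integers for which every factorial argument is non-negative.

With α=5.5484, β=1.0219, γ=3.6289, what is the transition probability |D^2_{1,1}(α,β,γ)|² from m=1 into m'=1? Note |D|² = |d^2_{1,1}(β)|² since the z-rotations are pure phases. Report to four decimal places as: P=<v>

P=0.0011

Split into d^2_{1,1}(β=1.0219) × two z-phases.
With c≡cos(β/2)=0.872280 and s≡sin(β/2)=0.489006, N=[6·1·6·1]^{1/2}=6.000000
k∈{0,1} keeps every argument non-negative
  k=0: (−1)^0·6.0000/(6)·0.8723^4·0.4890^0 = +0.578928
  k=1: (−1)^1·6.0000/(2)·0.8723^2·0.4890^2 = -0.545836
d^2_{1,1}(1.0219) = +0.578928 -0.545836 = +0.033092
|D^2_{1,1}|² = |d^2_{1,1}(β)|² = (+0.033092)² = 0.001095 (the z-rotation phases have unit modulus)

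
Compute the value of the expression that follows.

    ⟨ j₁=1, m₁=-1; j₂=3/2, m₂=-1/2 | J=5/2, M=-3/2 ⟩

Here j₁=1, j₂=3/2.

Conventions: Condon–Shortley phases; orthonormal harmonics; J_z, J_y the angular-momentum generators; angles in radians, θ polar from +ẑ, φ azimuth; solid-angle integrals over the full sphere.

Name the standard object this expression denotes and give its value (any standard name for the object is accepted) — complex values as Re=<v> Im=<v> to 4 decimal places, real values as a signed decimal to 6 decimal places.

This is a Clebsch–Gordan (vector-coupling) coefficient.
j₁+j₂−J=0  J+j₁−j₂=2  J−j₁+j₂=3  j₁+j₂+J+1=6
(j₁±m₁, j₂±m₂, J±M) = (0,2,1,2,1,4)
P² = 48/5
sum k=0..0:
  [0] +1/4 = 1/4
S = 1/4
C² = P²·S² = 3/5 ; C = +0.774597

Clebsch–Gordan coefficient, +√(3/5) ≈ +0.774597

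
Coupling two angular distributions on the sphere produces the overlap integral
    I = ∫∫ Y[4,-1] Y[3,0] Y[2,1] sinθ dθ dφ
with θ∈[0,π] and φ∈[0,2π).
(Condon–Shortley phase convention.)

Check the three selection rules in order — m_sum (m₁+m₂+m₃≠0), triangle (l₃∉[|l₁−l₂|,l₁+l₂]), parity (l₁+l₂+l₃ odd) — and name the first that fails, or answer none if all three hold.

m₁+m₂+m₃ = -1 + 0 + 1 = 0  ✓
triangle: |4−3|=1 ≤ l₃=2 ≤ 4+3=7  ✓
parity: l₁+l₂+l₃ = 9 is odd  ✗

parity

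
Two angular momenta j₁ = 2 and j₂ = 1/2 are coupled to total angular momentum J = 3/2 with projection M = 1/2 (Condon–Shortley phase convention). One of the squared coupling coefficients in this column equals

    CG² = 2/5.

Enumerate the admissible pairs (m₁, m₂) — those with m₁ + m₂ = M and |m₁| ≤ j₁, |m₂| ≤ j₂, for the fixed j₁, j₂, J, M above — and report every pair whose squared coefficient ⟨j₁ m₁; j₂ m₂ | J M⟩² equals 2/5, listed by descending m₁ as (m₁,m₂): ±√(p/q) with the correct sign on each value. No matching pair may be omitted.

Admissible pairs with m₁+m₂ = M = 1/2: (0,1/2), (1,-1/2)
  (m₁,m₂)=(1,-1/2): CG² = 3/5, CG = +√(3/5)
  (m₁,m₂)=(0,1/2): CG² = 2/5, CG = −√(2/5)   ← matches the target
Pairs with CG² = 2/5: (0,1/2): −√(2/5)

(0,1/2): −√(2/5)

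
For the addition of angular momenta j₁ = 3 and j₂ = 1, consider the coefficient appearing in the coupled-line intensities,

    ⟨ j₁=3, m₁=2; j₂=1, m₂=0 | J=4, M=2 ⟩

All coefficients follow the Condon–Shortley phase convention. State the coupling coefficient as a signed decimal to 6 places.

+√(3/7) = +0.654654

√[9·0!6!2!/9! · 5!1!1!1!6!2!] = √(43200/7)
  +(−1)^0/∏(0,0,1,1,5,1)! = 1/120  (running 1/120)
⟨..|..⟩ = √(43200/7)·(1/120) = +0.654654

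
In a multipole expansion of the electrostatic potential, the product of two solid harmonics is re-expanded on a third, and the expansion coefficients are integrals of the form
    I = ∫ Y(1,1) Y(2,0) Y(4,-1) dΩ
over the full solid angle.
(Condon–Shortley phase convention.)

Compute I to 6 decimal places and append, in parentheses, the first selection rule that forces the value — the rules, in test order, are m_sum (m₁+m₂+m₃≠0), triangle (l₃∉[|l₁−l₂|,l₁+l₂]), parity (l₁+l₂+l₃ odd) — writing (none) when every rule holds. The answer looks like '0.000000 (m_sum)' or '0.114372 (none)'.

triangle: need 1≤l₃≤3, have 4; I=0

0.000000 (triangle)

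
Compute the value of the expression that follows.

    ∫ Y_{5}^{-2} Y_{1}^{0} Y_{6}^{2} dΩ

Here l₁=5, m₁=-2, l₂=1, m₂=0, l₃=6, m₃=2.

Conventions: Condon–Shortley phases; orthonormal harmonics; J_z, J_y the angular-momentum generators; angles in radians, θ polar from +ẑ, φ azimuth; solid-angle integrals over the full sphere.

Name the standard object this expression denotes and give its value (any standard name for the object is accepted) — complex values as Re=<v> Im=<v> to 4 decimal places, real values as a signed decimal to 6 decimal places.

Gaunt coefficient, +0.231133

This is a Gaunt coefficient — the integral of a triple product of spherical harmonics over the sphere.
m-sum 0 ✓  L=12 even ✓  4≤6≤6 ✓
Π(2lᵢ+1) = 11×3×13 = 429
triangle coeff Δ(5,1,6) = 1/858
Σ_t [0,0]: t=0:+1/14400 = 1/14400
(3j)²=6/143 [(5 1 6; 0 0 0)], sign=+1
Σ_t [0,0]: t=0:+1/30240 = 1/30240
(3j)²=16/429 [(5 1 6; -2 0 2)], sign=+1
⇒ 4πI² = 96/143
I = (+1)√(96/143/(4π)) = 0.23113338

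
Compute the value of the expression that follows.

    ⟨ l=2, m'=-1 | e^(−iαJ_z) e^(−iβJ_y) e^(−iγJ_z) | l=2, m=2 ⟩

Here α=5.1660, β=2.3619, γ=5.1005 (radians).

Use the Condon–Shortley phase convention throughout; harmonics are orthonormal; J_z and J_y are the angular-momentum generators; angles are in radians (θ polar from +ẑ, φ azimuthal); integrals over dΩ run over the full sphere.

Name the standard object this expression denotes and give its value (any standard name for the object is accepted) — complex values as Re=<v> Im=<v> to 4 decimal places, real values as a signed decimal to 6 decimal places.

This is a Wigner D-matrix element — the rotation-matrix element ⟨l m'| R(α,β,γ) |l m⟩ in the angular-momentum basis.
First d^2_{-1,2}(β=2.3619), then the phase factors e^{-i(-1)α} and e^{-i(2)γ}:
With c≡cos(β/2)=0.380046 and s≡sin(β/2)=0.924967, N=[1·6·24·1]^{1/2}=12.000000
Admissible k: 3..3 (factorial args all ≥0)
  k=3: (−1)^0·12.0000/(6)·0.3800^1·0.9250^3 = +0.601514
d^2_{-1,2}(2.3619) = +0.601514
Attach z-rotation phases: D = e^{-i(-1)(5.1660)}·(+0.601514)·e^{-i(2)(5.1005)} = +0.190706+0.570483i

Wigner D-matrix element, Re=0.1907 Im=0.5705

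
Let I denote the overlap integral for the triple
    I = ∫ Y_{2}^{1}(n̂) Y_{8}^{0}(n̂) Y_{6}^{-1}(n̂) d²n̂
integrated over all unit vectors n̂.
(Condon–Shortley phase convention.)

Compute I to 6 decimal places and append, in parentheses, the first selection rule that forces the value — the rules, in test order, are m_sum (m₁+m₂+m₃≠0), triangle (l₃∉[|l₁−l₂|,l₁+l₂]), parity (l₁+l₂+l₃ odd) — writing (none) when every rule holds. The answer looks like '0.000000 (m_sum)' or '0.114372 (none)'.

0.179619 (none)

Rules hold: Σm=0, L=16 even, 6≤6≤10.
N = 5·17·13 = 1105
Δ = 4!·0!·12!/17! = 1/30940
Racah Σ t=2..2: t=2:+1/2073600 = 1/2073600
⇒ 3j(2 8 6; 0 0 0)² = 28/1105, sgn +1
Racah Σ t=1..1: t=1:−1/3628800 = -1/3628800
⇒ 3j(2 8 6; 1 0 -1)² = 16/1105, sgn +1
4πI² = N·(3j₀)²·(3jₘ)² = 448/1105
I = +1·√(0.40543/4π) = 0.17961927
No selection rule forces the value: the integral is nonzero (none).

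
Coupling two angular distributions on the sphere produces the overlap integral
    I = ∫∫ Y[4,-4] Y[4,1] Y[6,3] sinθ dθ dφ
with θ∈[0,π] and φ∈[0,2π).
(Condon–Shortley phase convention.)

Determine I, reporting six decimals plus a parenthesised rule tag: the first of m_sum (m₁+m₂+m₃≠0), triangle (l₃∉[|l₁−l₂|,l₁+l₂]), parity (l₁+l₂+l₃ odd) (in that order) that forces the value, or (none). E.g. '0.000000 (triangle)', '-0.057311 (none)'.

Rules hold: Σm=0, L=14 even, 0≤6≤8.
N = 9·9·13 = 1053
Δ = 2!·6!·6!/15! = 1/1261260
Racah Σ t=0..2: t=0:+1/4608 t=1:−1/1296 t=2:+1/4608 = -7/20736
⇒ 3j(4 4 6; 0 0 0)² = 20/1287, sgn -1
Racah Σ t=2..2: t=2:+1/51840 = 1/51840
⇒ 3j(4 4 6; -4 1 3)² = 8/429, sgn -1
4πI² = N·(3j₀)²·(3jₘ)² = 480/1573
I = +1·√(0.305149/4π) = 0.15583009
No selection rule forces the value: the integral is nonzero (none).

0.155830 (none)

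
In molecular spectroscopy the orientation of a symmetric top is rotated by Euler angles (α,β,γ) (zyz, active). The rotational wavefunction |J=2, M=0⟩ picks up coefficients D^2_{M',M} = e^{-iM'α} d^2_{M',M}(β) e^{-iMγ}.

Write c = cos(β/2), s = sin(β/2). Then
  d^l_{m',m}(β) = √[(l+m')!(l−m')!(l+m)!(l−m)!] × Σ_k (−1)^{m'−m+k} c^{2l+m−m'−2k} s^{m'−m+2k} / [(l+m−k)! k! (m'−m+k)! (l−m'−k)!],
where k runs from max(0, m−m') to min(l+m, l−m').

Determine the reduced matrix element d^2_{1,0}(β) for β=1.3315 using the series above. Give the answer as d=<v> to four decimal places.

d^2_{1,0}(β=1.3315) via the finite sum:
c=cos(1.331500/2)=0.786454, s=sin(1.331500/2)=0.617649; N=√[6·1·2·2]=4.898979
k: max(0,(0)−(1))=0 … min(2+(0),2−(1))=1
  k=0: (−1)^1·4.8990/(2)·0.7865^3·0.6176^1 = -0.735931
  k=1: (−1)^2·4.8990/(2)·0.7865^1·0.6176^3 = +0.453915
d^2_{1,0}(1.3315) = -0.735931 +0.453915 = -0.282016

d=-0.2820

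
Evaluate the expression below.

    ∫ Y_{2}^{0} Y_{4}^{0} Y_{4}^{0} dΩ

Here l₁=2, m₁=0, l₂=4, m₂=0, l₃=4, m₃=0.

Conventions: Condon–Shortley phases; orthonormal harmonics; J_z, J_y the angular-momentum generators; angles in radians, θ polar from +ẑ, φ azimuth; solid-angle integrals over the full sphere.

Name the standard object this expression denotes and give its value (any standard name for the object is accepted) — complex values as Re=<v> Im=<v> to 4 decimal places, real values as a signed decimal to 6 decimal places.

This is a Gaunt coefficient — the integral of a triple product of spherical harmonics over the sphere.
m-sum 0 ✓  L=10 even ✓  2≤4≤6 ✓
Π(2lᵢ+1) = 5×9×9 = 405
triangle coeff Δ(2,4,4) = 1/13860
Σ_t [0,2]: t=0:+1/192 t=1:−1/36 t=2:+1/192 = -5/288
(3j)²=20/693 [(2 4 4; 0 0 0)], sign=-1
(m-triple is (0,0,0) — same symbol as above.)
⇒ 4πI² = 2000/5929
I = (+1)√(2000/5929/(4π)) = 0.16383977

Gaunt coefficient, +0.163840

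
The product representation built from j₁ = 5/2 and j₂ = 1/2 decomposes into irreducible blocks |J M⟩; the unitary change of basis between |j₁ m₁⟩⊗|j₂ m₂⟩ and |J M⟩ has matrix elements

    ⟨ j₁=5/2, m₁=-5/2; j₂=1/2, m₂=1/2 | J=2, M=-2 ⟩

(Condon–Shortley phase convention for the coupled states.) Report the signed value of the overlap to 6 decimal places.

j₁+j₂−J=1  J+j₁−j₂=4  J−j₁+j₂=0  j₁+j₂+J+1=6
(j₁±m₁, j₂±m₂, J±M) = (0,5,1,0,0,4)
P² = 480
sum k=1..1:
  [1] −1/24 = -1/24
S = -1/24
C² = P²·S² = 5/6 ; C = -0.912871

−√(5/6) = -0.912871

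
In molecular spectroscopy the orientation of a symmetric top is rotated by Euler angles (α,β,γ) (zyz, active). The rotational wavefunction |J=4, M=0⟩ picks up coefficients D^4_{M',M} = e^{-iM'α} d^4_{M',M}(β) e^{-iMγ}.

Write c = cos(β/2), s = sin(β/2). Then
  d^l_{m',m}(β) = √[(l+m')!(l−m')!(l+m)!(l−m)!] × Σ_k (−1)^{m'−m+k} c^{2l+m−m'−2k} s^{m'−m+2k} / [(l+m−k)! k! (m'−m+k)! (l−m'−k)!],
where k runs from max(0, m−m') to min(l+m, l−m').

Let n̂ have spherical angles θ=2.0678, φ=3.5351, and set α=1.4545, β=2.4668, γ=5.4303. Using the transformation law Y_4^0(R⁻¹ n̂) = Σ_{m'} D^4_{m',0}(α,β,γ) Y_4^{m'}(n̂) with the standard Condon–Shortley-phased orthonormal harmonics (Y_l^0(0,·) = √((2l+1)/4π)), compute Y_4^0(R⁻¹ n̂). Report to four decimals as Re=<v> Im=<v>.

Re=0.2833 Im=0.0000

Need the full column D^4_{m',0} for m'=−4..4 at α=1.4545, β=2.4668, γ=5.4303.
cos(β/2)=0.331031, sin(β/2)=0.943620
d^4_{-4,0}: single k=4 term ⇒ +0.079655;  D = +0.071191-0.035732i
d^4_{-3,0}: k∈[3..4] ⇒ +0.039519 -0.321112 = -0.281593;  D = +0.096264+0.264628i
d^4_{-2,0}: k∈[2..4] ⇒ +0.011116 -0.240854 +0.733908 = +0.504169;  D = -0.490593+0.116212i
d^4_{-1,0}: k∈[1..4] ⇒ +0.001838 -0.089620 +0.728213 -0.986196 = -0.345764;  D = -0.040121-0.343428i
d^4_{0,0}: k∈[0..4] ⇒ +0.000144 -0.018747 +0.342742 -1.237771 +0.628603 = -0.285029;  D = -0.285029+0.000000i
d^4_{1,0}: k∈[0..3] ⇒ -0.001838 +0.089620 -0.728213 +0.986196 = +0.345764;  D = +0.040121-0.343428i
d^4_{2,0}: k∈[0..2] ⇒ +0.011116 -0.240854 +0.733908 = +0.504169;  D = -0.490593-0.116212i
d^4_{3,0}: k∈[0..1] ⇒ -0.039519 +0.321112 = +0.281593;  D = -0.096264+0.264628i
d^4_{4,0}: single k=0 term ⇒ +0.079655;  D = +0.071191+0.035732i
Y_4^{m'}(θ=2.0678,φ=3.5351) and Σ D·Y over m':
  (+0.0712-0.0357i)·(-0.0009-0.2642i)  (+0.0963+0.2646i)·(+0.1542-0.3749i)  (-0.4906+0.1162i)·(+0.1079-0.1083i)  (-0.0401-0.3434i)·(-0.2580+0.1071i)  (-0.2850+0.0000i)·(-0.2128+0.0000i)  (+0.0401-0.3434i)·(+0.2580+0.1071i)  (-0.4906-0.1162i)·(+0.1079+0.1083i)  (-0.0963+0.2646i)·(-0.1542-0.3749i)  (+0.0712+0.0357i)·(-0.0009+0.2642i)
Y_4^0(R⁻¹ n̂) = +0.283266-0.000000i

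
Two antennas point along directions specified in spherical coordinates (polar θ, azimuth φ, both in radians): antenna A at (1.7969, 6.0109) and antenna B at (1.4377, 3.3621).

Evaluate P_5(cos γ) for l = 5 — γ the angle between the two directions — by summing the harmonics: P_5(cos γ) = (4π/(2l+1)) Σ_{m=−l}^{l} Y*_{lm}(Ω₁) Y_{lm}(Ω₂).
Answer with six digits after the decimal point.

Term-by-term m-sum for l=5 (normalisation 4π/11 = 1.142397):
  m=-5: Y*=(0.084799, -0.399087)  Y=(-0.200378, 0.396177)  product (0.141117, 0.113564)
  m=-4: Y*=(-0.137489, 0.263027)  Y=(0.119472, -0.145120)  product (0.021744, 0.051377)
  m=-3: Y*=(-0.120040, 0.127840)  Y=(0.223665, -0.174134)  product (-0.004587, 0.049496)
  m=-2: Y*=(0.262111, -0.158750)  Y=(-0.189246, 0.089328)  product (-0.035423, 0.053457)
  m=-1: Y*=(0.105051, -0.029332)  Y=(-0.235410, 0.052768)  product (-0.023182, 0.012448)
  m=+0: Y*=(-0.305208, -0.000000)  Y=(0.213968, 0.000000)  product (-0.065305, -0.000000)
  m=+1: Y*=(-0.105051, -0.029332)  Y=(0.235410, 0.052768)  product (-0.023182, -0.012448)
  m=+2: Y*=(0.262111, 0.158750)  Y=(-0.189246, -0.089328)  product (-0.035423, -0.053457)
  m=+3: Y*=(0.120040, 0.127840)  Y=(-0.223665, -0.174134)  product (-0.004587, -0.049496)
  m=+4: Y*=(-0.137489, -0.263027)  Y=(0.119472, 0.145120)  product (0.021744, -0.051377)
  m=+5: Y*=(-0.084799, -0.399087)  Y=(0.200378, 0.396177)  product (0.141117, -0.113564)
Σ over m = (0.134033, -0.000000); ×(4π/11) → (0.153119, -0.000000). Real part: 0.153119

0.153119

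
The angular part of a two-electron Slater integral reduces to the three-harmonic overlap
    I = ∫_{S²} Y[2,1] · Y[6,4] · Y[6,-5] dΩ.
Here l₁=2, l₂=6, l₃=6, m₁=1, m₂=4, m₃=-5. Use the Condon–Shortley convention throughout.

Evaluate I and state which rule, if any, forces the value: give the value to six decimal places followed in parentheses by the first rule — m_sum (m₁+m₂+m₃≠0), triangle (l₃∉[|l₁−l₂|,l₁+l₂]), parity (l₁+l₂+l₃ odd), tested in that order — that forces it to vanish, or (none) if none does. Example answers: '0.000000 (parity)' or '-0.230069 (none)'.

-0.197649 (none)

Rules hold: Σm=0, L=14 even, 4≤6≤8.
N = 5·13·13 = 845
Δ = 2!·2!·10!/15! = 1/90090
Racah Σ t=0..2: t=0:+1/69120 t=1:−1/14400 t=2:+1/69120 = -7/172800
⇒ 3j(2 6 6; 0 0 0)² = 14/715, sgn -1
Racah Σ t=0..1: t=0:+1/7257600 t=1:−1/725760 = -1/806400
⇒ 3j(2 6 6; 1 4 -5)² = 27/910, sgn +1
4πI² = N·(3j₀)²·(3jₘ)² = 27/55
I = -1·√(0.490909/4π) = -0.19764945
No selection rule forces the value: the integral is nonzero (none).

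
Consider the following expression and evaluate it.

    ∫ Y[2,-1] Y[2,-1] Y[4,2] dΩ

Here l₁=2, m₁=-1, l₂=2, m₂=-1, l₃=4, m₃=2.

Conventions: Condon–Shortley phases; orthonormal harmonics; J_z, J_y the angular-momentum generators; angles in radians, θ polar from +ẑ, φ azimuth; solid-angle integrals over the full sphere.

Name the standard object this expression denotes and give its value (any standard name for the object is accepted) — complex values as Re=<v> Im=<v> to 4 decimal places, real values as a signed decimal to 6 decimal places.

This is a Gaunt coefficient — the integral of a triple product of spherical harmonics over the sphere.
Checks pass: Σm=0; 8 even; l₃=4∈[0,4].
(2·2+1)(2·2+1)(2·4+1) = 225
Δ: 0! 4! 4! / 9! → 1/630
sum: t=0:+1/16 = 1/16
3j²(2 2 4; 0 0 0) = Δ·Π!·Σ² = 2/35  (sign +1)
sum: t=0:+1/36 = 1/36
3j²(2 2 4; -1 -1 2) = Δ·Π!·Σ² = 4/63  (sign +1)
combine: 4πI² = 225·2/35·4/63 = 40/49
take √, sign +1: I = 0.25487487

Gaunt coefficient, +0.254875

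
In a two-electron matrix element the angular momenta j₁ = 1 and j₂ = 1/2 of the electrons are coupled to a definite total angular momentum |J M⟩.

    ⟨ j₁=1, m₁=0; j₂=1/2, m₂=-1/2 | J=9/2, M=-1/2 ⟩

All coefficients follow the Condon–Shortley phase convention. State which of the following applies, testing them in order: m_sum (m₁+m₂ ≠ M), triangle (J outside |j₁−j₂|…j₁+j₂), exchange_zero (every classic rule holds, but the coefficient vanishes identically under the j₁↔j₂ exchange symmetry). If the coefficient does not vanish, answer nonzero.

m-sum: m₁+m₂ = 0+(-1/2) = -1/2, M = -1/2  ✓
triangle: need |j₁−j₂| ≤ J ≤ j₁+j₂, i.e. J ∈ [1/2, 3/2]; J = 9/2 is outside ✗ ⇒ coefficient is 0

triangle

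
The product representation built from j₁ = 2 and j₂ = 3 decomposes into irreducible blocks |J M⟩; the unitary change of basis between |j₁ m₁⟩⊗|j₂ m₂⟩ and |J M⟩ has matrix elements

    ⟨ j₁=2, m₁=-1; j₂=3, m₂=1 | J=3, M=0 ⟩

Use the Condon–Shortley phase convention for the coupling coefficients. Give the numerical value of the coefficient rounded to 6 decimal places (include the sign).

triangle: 2!·2!·4!/9! = 96/362880
(j±m)!: 1!·3!·4!·2!·3!·3! = 10368
prefactor² = (2J+1)·Δ·N² = 96/5
  k=1: −1/(1!·1!·2!·3!·0!·1!) = -1/12
  k=2: +1/(2!·0!·1!·2!·1!·2!) = 1/8
Σ = 1/24  ⇒  CG² = 96/5·(1/24)² = 1/30
CG = +√(1/30) = +0.182574

+0.182574  (= +√(1/30))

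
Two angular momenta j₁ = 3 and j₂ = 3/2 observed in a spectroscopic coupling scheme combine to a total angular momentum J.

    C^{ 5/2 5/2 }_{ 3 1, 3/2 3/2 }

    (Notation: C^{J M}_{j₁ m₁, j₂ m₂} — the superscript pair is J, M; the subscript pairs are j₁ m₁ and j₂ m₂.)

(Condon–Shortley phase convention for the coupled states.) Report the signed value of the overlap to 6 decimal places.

√[6·2!4!1!/8! · 4!2!3!0!5!0!] = √(1728/7)
  +(−1)^2/∏(2,0,0,1,4,0)! = 1/48  (running 1/48)
⟨..|..⟩ = √(1728/7)·(1/48) = +0.327327

+√(3/28) = +0.327327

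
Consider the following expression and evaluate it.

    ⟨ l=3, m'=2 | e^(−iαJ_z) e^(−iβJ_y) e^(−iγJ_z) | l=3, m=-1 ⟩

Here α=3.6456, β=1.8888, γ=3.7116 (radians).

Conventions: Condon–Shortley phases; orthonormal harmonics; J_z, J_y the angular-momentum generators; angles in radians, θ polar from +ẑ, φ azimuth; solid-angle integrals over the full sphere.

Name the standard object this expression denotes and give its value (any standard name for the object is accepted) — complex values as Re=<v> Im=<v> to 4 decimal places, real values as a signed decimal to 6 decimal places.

Wigner D-matrix element, Re=0.0277 Im=-0.0130

This is a Wigner D-matrix element — the rotation-matrix element ⟨l m'| R(α,β,γ) |l m⟩ in the angular-momentum basis.
D^3_{2,-1}(3.6456,1.8888,3.7116) = e^{-i·2·3.6456}·d^3_{2,-1}(1.8888)·e^{-i·-1·3.7116}. Compute d first:
With c≡cos(β/2)=0.586229 and s≡sin(β/2)=0.810145, N=[120·1·2·24]^{1/2}=75.894664
Admissible k: 0..1 (factorial args all ≥0)
  k=0: (−1)^3·75.8947/(12)·0.5862^3·0.8101^3 = -0.677518
  k=1: (−1)^4·75.8947/(24)·0.5862^1·0.8101^5 = +0.646967
d^3_{2,-1}(1.8888) = -0.677518 +0.646967 = -0.030551
D = (+0.533541-0.845774i)·(-0.030551)·(-0.841897-0.539638i) = +0.027667-0.012958i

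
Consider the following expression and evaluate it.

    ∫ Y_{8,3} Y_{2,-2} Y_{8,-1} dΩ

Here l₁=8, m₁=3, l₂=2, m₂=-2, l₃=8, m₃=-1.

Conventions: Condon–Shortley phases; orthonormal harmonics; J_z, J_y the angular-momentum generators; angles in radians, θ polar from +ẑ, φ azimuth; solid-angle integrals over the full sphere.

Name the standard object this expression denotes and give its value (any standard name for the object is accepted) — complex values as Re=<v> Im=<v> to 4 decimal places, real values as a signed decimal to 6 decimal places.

This is a Gaunt coefficient — the integral of a triple product of spherical harmonics over the sphere.
Rules hold: Σm=0, L=18 even, 6≤8≤10.
N = 17·5·17 = 1445
Δ = 2!·14!·2!/19! = 1/348840
Racah Σ t=0..2: t=0:+1/116121600 t=1:−1/25401600 t=2:+1/116121600 = -1/45158400
⇒ 3j(8 2 8; 0 0 0)² = 24/1615, sgn -1
Racah Σ t=0..0: t=0:+1/174182400 = 1/174182400
⇒ 3j(8 2 8; 3 -2 -1)² = 77/3876, sgn -1
4πI² = N·(3j₀)²·(3jₘ)² = 154/361
I = +1·√(0.426593/4π) = 0.18424759

Gaunt coefficient, +0.184248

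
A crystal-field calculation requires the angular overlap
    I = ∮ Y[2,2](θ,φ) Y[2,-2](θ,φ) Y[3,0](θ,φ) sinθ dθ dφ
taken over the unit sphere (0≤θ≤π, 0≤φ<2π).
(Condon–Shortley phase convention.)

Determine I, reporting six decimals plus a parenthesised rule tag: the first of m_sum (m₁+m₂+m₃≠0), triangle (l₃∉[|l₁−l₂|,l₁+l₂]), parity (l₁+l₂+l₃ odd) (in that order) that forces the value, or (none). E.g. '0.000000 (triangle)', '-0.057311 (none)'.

0.000000 (parity)

L=7 odd ⇒ parity kills the (l;000) factor ⇒ I = 0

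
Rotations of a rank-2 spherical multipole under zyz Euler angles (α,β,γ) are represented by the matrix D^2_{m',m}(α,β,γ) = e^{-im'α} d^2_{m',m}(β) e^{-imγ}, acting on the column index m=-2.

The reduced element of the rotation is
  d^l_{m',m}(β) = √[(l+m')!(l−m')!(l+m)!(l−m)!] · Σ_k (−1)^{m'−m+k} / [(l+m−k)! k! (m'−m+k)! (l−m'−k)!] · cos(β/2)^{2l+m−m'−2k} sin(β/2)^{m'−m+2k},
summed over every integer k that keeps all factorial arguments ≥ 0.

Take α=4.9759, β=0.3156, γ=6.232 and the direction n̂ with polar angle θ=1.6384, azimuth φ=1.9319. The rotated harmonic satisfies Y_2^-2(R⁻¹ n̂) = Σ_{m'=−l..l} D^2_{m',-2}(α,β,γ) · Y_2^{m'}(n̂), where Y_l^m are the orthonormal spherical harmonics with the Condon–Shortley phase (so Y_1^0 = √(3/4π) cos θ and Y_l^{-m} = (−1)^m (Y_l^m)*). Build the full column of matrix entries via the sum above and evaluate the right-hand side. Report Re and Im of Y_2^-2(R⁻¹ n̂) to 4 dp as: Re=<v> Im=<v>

Re=0.3166 Im=-0.1022

Need the full column D^2_{m',-2} for m'=−2..2 at α=4.9759, β=0.3156, γ=6.2320.
cos(β/2)=0.987575, sin(β/2)=0.157146
d^2_{-2,-2}: single k=0 term ⇒ +0.951220;  D = -0.866735-0.391906i
d^2_{-1,-2}: single k=0 term ⇒ -0.302722;  D = -0.048570+0.298800i
d^2_{0,-2}: single k=0 term ⇒ +0.058996;  D = +0.058687-0.006029i
d^2_{1,-2}: single k=0 term ⇒ -0.007665;  D = -0.002742-0.007158i
d^2_{2,-2}: single k=0 term ⇒ +0.000610;  D = -0.000493+0.000359i
Y_2^{m'}(θ=1.6384,φ=1.9319) and Σ D·Y over m':
  (-0.8667-0.3919i)·(-0.2885+0.2542i)  (-0.0486+0.2988i)·(+0.0184+0.0487i)  (+0.0587-0.0060i)·(-0.3111+0.0000i)  (-0.0027-0.0072i)·(-0.0184+0.0487i)  (-0.0005+0.0004i)·(-0.2885-0.2542i)
Y_2^-2(R⁻¹ n̂) = +0.316611-0.102208i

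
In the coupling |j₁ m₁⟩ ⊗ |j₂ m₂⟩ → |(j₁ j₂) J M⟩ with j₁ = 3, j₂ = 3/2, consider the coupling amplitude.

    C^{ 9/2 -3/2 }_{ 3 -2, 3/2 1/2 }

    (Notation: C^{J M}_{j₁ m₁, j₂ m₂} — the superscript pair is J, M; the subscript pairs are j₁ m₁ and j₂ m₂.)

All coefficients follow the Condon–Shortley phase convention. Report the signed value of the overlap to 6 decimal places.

√[10·0!6!3!/10! · 1!5!2!1!3!6!] = √(86400/7)
  +(−1)^0/∏(0,0,5,2,1,1)! = 1/240  (running 1/240)
⟨..|..⟩ = √(86400/7)·(1/240) = +0.462910

+0.462910  (= +√(3/14))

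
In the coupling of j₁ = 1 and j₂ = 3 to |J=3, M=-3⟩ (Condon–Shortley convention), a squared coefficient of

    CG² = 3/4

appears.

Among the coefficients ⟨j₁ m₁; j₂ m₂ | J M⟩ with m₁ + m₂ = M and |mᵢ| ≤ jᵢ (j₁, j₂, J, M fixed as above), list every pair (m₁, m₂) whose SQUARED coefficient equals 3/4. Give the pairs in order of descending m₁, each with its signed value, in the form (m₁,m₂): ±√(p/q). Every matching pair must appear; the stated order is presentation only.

Admissible pairs with m₁+m₂ = M = -3: (-1,-2), (0,-3)
  (m₁,m₂)=(0,-3): CG² = 3/4, CG = +√(3/4)   ← matches the target
  (m₁,m₂)=(-1,-2): CG² = 1/4, CG = −√(1/4)
Pairs with CG² = 3/4: (0,-3): +√(3/4)

(0,-3): +√(3/4)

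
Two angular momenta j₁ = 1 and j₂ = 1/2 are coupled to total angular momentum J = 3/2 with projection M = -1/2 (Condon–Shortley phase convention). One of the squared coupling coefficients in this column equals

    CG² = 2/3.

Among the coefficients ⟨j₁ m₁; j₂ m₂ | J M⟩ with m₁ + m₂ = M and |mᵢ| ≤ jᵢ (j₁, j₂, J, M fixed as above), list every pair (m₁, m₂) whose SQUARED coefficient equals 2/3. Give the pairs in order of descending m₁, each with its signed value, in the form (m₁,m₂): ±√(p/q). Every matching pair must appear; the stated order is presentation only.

(0,-1/2): +√(2/3)

Admissible pairs with m₁+m₂ = M = -1/2: (-1,1/2), (0,-1/2)
  (m₁,m₂)=(0,-1/2): CG² = 2/3, CG = +√(2/3)   ← matches the target
  (m₁,m₂)=(-1,1/2): CG² = 1/3, CG = +√(1/3)
Pairs with CG² = 2/3: (0,-1/2): +√(2/3)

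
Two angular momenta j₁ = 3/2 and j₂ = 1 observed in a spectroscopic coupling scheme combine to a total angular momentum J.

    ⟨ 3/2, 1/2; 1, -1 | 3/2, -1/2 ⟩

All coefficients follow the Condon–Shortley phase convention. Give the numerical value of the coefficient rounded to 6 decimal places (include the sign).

triangle: 1!×2!×1!/5! = 2/120
(j±m)!: 2!×1!×0!×2!×1!×2! = 8
prefactor² = (2J+1)×Δ×N² = 8/15
  k=0: +1/(0!×1!×1!×0!×1!×1!) = 1
Σ = 1  ⇒  CG² = 8/15×1² = 8/15
CG = +√(8/15) = +0.730297

+0.730297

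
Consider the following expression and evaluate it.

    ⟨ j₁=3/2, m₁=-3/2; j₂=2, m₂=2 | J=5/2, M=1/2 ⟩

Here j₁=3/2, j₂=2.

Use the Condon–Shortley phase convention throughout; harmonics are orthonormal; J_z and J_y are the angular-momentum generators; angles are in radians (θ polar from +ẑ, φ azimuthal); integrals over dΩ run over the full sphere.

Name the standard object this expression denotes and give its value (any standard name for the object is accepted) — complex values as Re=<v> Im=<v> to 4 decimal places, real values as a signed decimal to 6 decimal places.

Clebsch–Gordan coefficient, −√(6/35) ≈ -0.414039

This is a Clebsch–Gordan (vector-coupling) coefficient.
√[6·1!2!3!/7! · 0!3!4!0!3!2!] = √(864/35)
  +(−1)^1/∏(1,0,2,3,0,0)! = -1/12  (running -1/12)
⟨..|..⟩ = √(864/35)·(-1/12) = -0.414039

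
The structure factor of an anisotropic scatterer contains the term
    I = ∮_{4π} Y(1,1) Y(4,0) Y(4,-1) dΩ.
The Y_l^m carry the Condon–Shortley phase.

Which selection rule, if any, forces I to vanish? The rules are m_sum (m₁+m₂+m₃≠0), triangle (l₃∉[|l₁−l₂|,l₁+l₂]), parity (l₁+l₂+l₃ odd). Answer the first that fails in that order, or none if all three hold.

m₁+m₂+m₃ = 1 + 0 − 1 = 0  ✓
triangle: |1−4|=3 ≤ l₃=4 ≤ 1+4=5  ✓
parity: l₁+l₂+l₃ = 9 is odd  ✗

parity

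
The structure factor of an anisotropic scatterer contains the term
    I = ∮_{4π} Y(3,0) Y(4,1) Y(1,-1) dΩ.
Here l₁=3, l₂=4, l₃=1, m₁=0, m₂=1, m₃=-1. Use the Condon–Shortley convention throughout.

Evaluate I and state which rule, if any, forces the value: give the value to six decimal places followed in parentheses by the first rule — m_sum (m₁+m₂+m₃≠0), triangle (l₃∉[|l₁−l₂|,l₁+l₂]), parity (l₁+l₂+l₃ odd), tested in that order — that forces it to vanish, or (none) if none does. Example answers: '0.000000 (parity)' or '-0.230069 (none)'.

Rules hold: Σm=0, L=8 even, 1≤1≤7.
N = 7·9·3 = 189
Δ = 6!·0!·2!/9! = 1/252
Racah Σ t=3..3: t=3:−1/36 = -1/36
⇒ 3j(3 4 1; 0 0 0)² = 4/63, sgn +1
Racah Σ t=3..3: t=3:−1/72 = -1/72
⇒ 3j(3 4 1; 0 1 -1)² = 5/126, sgn -1
4πI² = N·(3j₀)²·(3jₘ)² = 10/21
I = -1·√(0.47619/4π) = -0.19466390
No selection rule forces the value: the integral is nonzero (none).

-0.194664 (none)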